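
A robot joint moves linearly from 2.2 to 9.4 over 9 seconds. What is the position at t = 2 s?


s = t/T = 2/9 = 0.2222
p(t) = p0 + (pf-p0)*s
= 2.2 + (9.4 - 2.2) * 0.2222
= 3.8


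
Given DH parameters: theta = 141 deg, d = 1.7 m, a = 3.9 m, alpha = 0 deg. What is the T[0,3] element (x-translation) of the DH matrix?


T[0,3] = a * cos(theta)
= 3.9 * cos(141 deg)
= 3.9 * -0.7771
= -3.0309


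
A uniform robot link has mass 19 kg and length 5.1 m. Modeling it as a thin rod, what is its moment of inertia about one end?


I = (1/3) * m * L^2
= (1/3) * 19 * 5.1^2
= 0.333333 * 19 * 26.01
= 164.73 kg*m^2


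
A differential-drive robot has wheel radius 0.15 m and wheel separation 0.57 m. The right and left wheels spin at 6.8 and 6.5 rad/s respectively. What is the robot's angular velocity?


vR = r*wR = 0.15*6.8 = 1.02 m/s
vL = r*wL = 0.15*6.5 = 0.975 m/s
v = (vR+vL)/2 = 0.9975 m/s
omega = (vR-vL)/L = 0.0789 rad/s
angular velocity = 0.0789 rad/s


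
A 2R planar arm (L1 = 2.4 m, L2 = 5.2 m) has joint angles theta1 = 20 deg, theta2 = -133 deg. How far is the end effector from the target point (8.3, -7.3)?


End effector via forward kinematics:
x = L1*cos(t1) + L2*cos(t1+t2) = 0.2235
y = L1*sin(t1) + L2*sin(t1+t2) = -3.9658
Distance to target:
d = sqrt((8.3 - 0.2235)^2 + (-7.3 - -3.9658)^2)
= sqrt(65.2305 + 11.117)
= 8.7377 m


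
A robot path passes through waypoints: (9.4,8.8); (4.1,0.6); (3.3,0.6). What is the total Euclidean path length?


Segment lengths:
  seg1 = sqrt((-5.3)^2 + (-8.2)^2) = 9.7637
  seg2 = sqrt((-0.8)^2 + (0.0)^2) = 0.8
Total = 10.5637


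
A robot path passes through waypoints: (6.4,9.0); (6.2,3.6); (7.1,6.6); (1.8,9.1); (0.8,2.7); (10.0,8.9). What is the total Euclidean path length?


Segment lengths:
  seg1 = sqrt((-0.2)^2 + (-5.4)^2) = 5.4037
  seg2 = sqrt((0.9)^2 + (3.0)^2) = 3.1321
  seg3 = sqrt((-5.3)^2 + (2.5)^2) = 5.86
  seg4 = sqrt((-1.0)^2 + (-6.4)^2) = 6.4777
  seg5 = sqrt((9.2)^2 + (6.2)^2) = 11.0941
Total = 31.9676


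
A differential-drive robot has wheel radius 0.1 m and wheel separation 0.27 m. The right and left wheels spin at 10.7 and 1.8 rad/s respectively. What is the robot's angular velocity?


vR = r*wR = 0.1*10.7 = 1.07 m/s
vL = r*wL = 0.1*1.8 = 0.18 m/s
v = (vR+vL)/2 = 0.625 m/s
omega = (vR-vL)/L = 3.2963 rad/s
angular velocity = 3.2963 rad/s


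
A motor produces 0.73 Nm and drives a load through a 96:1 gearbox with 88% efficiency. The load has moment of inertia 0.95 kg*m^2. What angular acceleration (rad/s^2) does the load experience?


tau_out = tau_motor * N * eta
= 0.73 * 96 * 0.88 = 61.6704 Nm
alpha = tau_out / I = 61.6704 / 0.95
= 64.9162 rad/s^2


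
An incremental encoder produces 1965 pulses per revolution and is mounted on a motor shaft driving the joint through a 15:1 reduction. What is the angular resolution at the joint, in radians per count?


counts per rev = 1965
effective counts at joint = 1965 * 15 = 29475
resolution = 2*pi / 29475
= 2.1317e-04 rad/count


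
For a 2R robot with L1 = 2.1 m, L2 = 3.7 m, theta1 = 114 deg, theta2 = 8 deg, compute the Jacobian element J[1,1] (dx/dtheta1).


J[1,1] = -L1*sin(t1) - L2*sin(t1+t2)
= -2.1*sin(114) - 3.7*sin(122)
= -5.0562


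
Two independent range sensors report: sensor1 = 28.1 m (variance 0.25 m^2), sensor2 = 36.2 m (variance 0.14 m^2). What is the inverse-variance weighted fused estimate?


w1 = (1/var1) / (1/var1 + 1/var2)
   = 4.0 / (4.0 + 7.1429) = 0.359
w2 = 1 - w1 = 0.641
fused = w1*s1 + w2*s2 = 10.0872 + 23.2051
= 33.2923 m


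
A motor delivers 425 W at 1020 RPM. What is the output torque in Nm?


omega = 1020 * 2*pi/60 = 106.8142 rad/s
tau = P / omega = 425 / 106.8142
= 3.9789 Nm


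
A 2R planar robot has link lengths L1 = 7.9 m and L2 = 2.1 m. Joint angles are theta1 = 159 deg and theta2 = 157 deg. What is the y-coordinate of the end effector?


Convert angles to radians: theta1 = 2.7751, theta2 = 2.7402
y = L1*sin(theta1) + L2*sin(theta1+theta2)
y = 2.8311 + -1.4588
y = 1.3723


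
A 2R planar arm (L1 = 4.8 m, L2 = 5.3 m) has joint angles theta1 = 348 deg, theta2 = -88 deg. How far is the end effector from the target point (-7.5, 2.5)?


End effector via forward kinematics:
x = L1*cos(t1) + L2*cos(t1+t2) = 3.7748
y = L1*sin(t1) + L2*sin(t1+t2) = -6.2175
Distance to target:
d = sqrt((-7.5 - 3.7748)^2 + (2.5 - -6.2175)^2)
= sqrt(127.1205 + 75.9941)
= 14.2518 m


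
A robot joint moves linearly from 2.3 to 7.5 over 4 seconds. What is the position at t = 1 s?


s = t/T = 1/4 = 0.25
p(t) = p0 + (pf-p0)*s
= 2.3 + (7.5 - 2.3) * 0.25
= 3.6


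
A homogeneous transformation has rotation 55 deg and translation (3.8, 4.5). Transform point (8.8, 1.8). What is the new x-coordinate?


x' = cos(theta)*px - sin(theta)*py + tx
= 0.5736*8.8 - 0.8192*1.8 + 3.8
= 7.373


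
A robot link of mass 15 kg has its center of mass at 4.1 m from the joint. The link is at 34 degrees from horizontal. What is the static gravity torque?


tau = m*g*L*cos(angle)
= 15 * 9.81 * 4.1 * cos(34 deg)
= 15 * 9.81 * 4.1 * 0.829
= 500.1708 Nm


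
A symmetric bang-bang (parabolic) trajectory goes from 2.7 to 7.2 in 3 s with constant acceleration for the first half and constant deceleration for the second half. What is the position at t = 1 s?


Symmetric rest-to-rest: each phase covers (pf-p0)/2 in time T/2. 0.5*a*(T/2)^2 = (pf-p0)/2 => a = 4*(pf-p0)/T^2
a = 4*(7.2-2.7)/3^2 = 2.0
t = 1 is in the acceleration phase (t <= T/2).
p = p0 + 0.5*a*t^2 = 2.7 + 0.5*2.0*1^2
= 3.7


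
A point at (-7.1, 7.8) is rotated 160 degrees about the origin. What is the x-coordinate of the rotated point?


x' = x*cos(theta) - y*sin(theta)
cos(160 deg) = -0.9397, sin(160 deg) = 0.342
x' = -7.1 * -0.9397 - 7.8 * 0.342
= 6.6718 - 2.6678
= 4.0041


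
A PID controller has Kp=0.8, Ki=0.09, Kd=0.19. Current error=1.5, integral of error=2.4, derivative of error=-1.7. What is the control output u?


u = Kp*e + Ki*int(e) + Kd*de/dt
= 0.8*1.5 + 0.09*2.4 + 0.19*(-1.7)
= 1.2 + 0.216 + -0.323
= 1.093


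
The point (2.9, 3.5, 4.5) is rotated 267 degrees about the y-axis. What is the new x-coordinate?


Rotation about y-axis: x' = x*cos(theta) + z*sin(theta)
= 2.9 * -0.0523 + 4.5 * -0.9986
= -4.6456


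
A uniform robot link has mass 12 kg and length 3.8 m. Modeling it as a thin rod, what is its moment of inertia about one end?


I = (1/3) * m * L^2
= (1/3) * 12 * 3.8^2
= 0.333333 * 12 * 14.44
= 57.76 kg*m^2


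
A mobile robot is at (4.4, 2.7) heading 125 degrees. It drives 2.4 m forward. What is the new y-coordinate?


y_new = y0 + d*sin(theta)
= 2.7 + 2.4*sin(125)
= 2.7 + 1.966
= 4.666


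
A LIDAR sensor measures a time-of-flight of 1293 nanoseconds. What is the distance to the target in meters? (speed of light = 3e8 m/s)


tof = 1293 ns = 1.293e-06 s
dist = c * tof / 2
= 3e8 * 1.293e-06 / 2
= 193.95 m


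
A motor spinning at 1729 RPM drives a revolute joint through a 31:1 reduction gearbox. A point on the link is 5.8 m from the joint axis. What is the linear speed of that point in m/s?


omega_motor = 1729 * 2*pi/60 = 181.0605 rad/s
omega_joint = omega_motor / 31 = 5.8407 rad/s
v = omega_joint * r = 5.8407 * 5.8
= 33.8758 m/s


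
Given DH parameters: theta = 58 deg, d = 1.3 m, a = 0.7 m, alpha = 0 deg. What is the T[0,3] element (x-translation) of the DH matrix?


T[0,3] = a * cos(theta)
= 0.7 * cos(58 deg)
= 0.7 * 0.5299
= 0.3709


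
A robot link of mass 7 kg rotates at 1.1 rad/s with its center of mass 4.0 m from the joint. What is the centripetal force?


F = m * omega^2 * r
= 7 * 1.1^2 * 4.0
= 7 * 1.21 * 4.0
= 33.88 N


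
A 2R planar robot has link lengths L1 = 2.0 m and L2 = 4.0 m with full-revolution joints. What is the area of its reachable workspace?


r_max = L1 + L2 = 6.0 m
r_min = |L1 - L2| = 2.0 m
Area = pi*(r_max^2 - r_min^2)
= pi*(36.0 - 4.0)
= pi * 32.0
= 100.531 m^2


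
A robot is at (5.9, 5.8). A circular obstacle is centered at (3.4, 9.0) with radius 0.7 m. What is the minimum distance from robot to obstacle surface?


center_dist = sqrt((5.9-3.4)^2 + (5.8-9.0)^2)
= sqrt(6.25 + 10.24)
= 4.0608
min_dist = center_dist - radius = 4.0608 - 0.7 = 3.3608 m


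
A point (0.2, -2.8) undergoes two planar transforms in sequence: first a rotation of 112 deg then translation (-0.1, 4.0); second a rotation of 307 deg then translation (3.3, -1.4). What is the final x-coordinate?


After transform 1:
x1 = cos(112)*0.2 - sin(112)*-2.8 + -0.1 = 2.4212
y1 = sin(112)*0.2 + cos(112)*-2.8 + 4.0 = 5.2343
After transform 2:
x2 = cos(307)*2.4212 - sin(307)*5.2343 + 3.3
= 8.9374


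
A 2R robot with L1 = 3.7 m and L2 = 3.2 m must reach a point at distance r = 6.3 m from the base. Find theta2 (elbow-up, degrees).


cos(theta2) = (r^2 - L1^2 - L2^2) / (2*L1*L2)
cos(theta2) = (39.69 - 13.69 - 10.24) / 23.68
cos(theta2) = 0.665541
theta2 = 48.2762 degrees


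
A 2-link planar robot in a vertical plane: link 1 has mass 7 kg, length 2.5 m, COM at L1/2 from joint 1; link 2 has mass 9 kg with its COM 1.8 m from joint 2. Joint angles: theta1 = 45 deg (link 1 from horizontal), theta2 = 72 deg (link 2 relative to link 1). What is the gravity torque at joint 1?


Horizontal distance from joint 1 to link-1 COM:
  x_c1 = (L1/2)*cos(t1) = 1.25 * 0.7071 = 0.8839 m
Horizontal distance from joint 1 to link-2 COM:
  x_c2 = L1*cos(t1) + Lc2*cos(t1+t2)
       = 2.5*0.7071 + 1.8*-0.454 = 0.9506 m
tau1 = m1*g*x_c1 + m2*g*x_c2
     = 7*9.81*0.8839 + 9*9.81*0.9506
     = 60.6963 + 83.9271
     = 144.6233 Nm


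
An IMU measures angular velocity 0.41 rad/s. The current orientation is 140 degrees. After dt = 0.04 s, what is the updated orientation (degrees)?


delta_theta = w * dt = 0.41 * 0.04 = 0.0164 rad
= 0.9397 deg
theta_new = 140 + 0.9397 = 140.9397 deg


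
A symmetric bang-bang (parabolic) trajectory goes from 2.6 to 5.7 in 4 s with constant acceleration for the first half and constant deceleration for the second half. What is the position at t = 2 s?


Symmetric rest-to-rest: each phase covers (pf-p0)/2 in time T/2. 0.5*a*(T/2)^2 = (pf-p0)/2 => a = 4*(pf-p0)/T^2
a = 4*(5.7-2.6)/4^2 = 0.775
t = 2 is in the acceleration phase (t <= T/2).
p = p0 + 0.5*a*t^2 = 2.6 + 0.5*0.775*2^2
= 4.15


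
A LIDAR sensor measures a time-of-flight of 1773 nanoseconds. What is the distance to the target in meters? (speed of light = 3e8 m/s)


tof = 1773 ns = 1.773e-06 s
dist = c * tof / 2
= 3e8 * 1.773e-06 / 2
= 265.95 m


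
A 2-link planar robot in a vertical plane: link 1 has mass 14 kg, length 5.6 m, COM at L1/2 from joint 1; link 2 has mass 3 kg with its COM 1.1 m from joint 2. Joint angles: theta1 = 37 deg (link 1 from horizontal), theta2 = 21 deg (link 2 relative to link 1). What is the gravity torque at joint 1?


Horizontal distance from joint 1 to link-1 COM:
  x_c1 = (L1/2)*cos(t1) = 2.8 * 0.7986 = 2.2362 m
Horizontal distance from joint 1 to link-2 COM:
  x_c2 = L1*cos(t1) + Lc2*cos(t1+t2)
       = 5.6*0.7986 + 1.1*0.5299 = 5.0553 m
tau1 = m1*g*x_c1 + m2*g*x_c2
     = 14*9.81*2.2362 + 3*9.81*5.0553
     = 307.1169 + 148.7766
     = 455.8935 Nm


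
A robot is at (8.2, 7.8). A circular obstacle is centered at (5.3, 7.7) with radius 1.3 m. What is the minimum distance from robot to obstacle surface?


center_dist = sqrt((8.2-5.3)^2 + (7.8-7.7)^2)
= sqrt(8.41 + 0.01)
= 2.9017
min_dist = center_dist - radius = 2.9017 - 1.3 = 1.6017 m


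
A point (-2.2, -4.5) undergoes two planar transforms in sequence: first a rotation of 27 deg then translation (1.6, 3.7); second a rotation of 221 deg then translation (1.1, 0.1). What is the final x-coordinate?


After transform 1:
x1 = cos(27)*-2.2 - sin(27)*-4.5 + 1.6 = 1.6827
y1 = sin(27)*-2.2 + cos(27)*-4.5 + 3.7 = -1.3083
After transform 2:
x2 = cos(221)*1.6827 - sin(221)*-1.3083 + 1.1
= -1.0283


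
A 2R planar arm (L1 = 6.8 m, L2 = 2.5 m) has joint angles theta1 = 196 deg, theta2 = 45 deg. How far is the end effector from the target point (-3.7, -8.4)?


End effector via forward kinematics:
x = L1*cos(t1) + L2*cos(t1+t2) = -7.7486
y = L1*sin(t1) + L2*sin(t1+t2) = -4.0609
Distance to target:
d = sqrt((-3.7 - -7.7486)^2 + (-8.4 - -4.0609)^2)
= sqrt(16.3912 + 18.8279)
= 5.9346 m


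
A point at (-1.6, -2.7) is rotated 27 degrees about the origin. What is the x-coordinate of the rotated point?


x' = x*cos(theta) - y*sin(theta)
cos(27 deg) = 0.891, sin(27 deg) = 0.454
x' = -1.6 * 0.891 - -2.7 * 0.454
= -1.4256 - -1.2258
= -0.1998


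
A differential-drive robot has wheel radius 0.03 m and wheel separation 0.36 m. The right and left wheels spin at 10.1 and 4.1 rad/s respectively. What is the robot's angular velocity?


vR = r*wR = 0.03*10.1 = 0.303 m/s
vL = r*wL = 0.03*4.1 = 0.123 m/s
v = (vR+vL)/2 = 0.213 m/s
omega = (vR-vL)/L = 0.5 rad/s
angular velocity = 0.5 rad/s


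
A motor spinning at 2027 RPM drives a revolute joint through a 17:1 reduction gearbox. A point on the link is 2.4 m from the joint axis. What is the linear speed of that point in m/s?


omega_motor = 2027 * 2*pi/60 = 212.2669 rad/s
omega_joint = omega_motor / 17 = 12.4863 rad/s
v = omega_joint * r = 12.4863 * 2.4
= 29.9671 m/s


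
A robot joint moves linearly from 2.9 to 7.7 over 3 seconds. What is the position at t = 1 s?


s = t/T = 1/3 = 0.3333
p(t) = p0 + (pf-p0)*s
= 2.9 + (7.7 - 2.9) * 0.3333
= 4.5


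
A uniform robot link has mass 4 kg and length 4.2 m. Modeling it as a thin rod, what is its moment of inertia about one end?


I = (1/3) * m * L^2
= (1/3) * 4 * 4.2^2
= 0.333333 * 4 * 17.64
= 23.52 kg*m^2


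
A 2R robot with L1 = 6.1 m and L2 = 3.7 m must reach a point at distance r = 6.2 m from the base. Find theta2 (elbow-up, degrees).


cos(theta2) = (r^2 - L1^2 - L2^2) / (2*L1*L2)
cos(theta2) = (38.44 - 37.21 - 13.69) / 45.14
cos(theta2) = -0.27603
theta2 = 106.0234 degrees


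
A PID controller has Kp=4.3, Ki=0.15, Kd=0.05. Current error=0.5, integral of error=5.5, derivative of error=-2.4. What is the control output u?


u = Kp*e + Ki*int(e) + Kd*de/dt
= 4.3*0.5 + 0.15*5.5 + 0.05*(-2.4)
= 2.15 + 0.825 + -0.12
= 2.855


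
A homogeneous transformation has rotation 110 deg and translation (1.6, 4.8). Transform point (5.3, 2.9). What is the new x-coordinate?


x' = cos(theta)*px - sin(theta)*py + tx
= -0.342*5.3 - 0.9397*2.9 + 1.6
= -2.9378


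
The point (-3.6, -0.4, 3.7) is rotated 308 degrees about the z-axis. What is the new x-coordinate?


Rotation about z-axis: x' = x*cos(theta) - y*sin(theta)
= -3.6 * 0.6157 - -0.4 * -0.788
= -2.5316


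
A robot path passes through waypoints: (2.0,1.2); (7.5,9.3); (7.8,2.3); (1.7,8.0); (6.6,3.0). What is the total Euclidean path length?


Segment lengths:
  seg1 = sqrt((5.5)^2 + (8.1)^2) = 9.7908
  seg2 = sqrt((0.3)^2 + (-7.0)^2) = 7.0064
  seg3 = sqrt((-6.1)^2 + (5.7)^2) = 8.3487
  seg4 = sqrt((4.9)^2 + (-5.0)^2) = 7.0007
Total = 32.1466


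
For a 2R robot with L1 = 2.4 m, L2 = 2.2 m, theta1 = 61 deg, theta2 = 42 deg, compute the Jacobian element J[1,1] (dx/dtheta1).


J[1,1] = -L1*sin(t1) - L2*sin(t1+t2)
= -2.4*sin(61) - 2.2*sin(103)
= -4.2427


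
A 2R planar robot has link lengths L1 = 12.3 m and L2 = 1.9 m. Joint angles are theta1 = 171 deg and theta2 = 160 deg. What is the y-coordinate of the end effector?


Convert angles to radians: theta1 = 2.9845, theta2 = 2.7925
y = L1*sin(theta1) + L2*sin(theta1+theta2)
y = 1.9241 + -0.9211
y = 1.003


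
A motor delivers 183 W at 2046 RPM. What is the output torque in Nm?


omega = 2046 * 2*pi/60 = 214.2566 rad/s
tau = P / omega = 183 / 214.2566
= 0.8541 Nm


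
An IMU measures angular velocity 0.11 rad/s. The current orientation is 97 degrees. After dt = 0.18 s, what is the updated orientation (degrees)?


delta_theta = w * dt = 0.11 * 0.18 = 0.0198 rad
= 1.1345 deg
theta_new = 97 + 1.1345 = 98.1345 deg


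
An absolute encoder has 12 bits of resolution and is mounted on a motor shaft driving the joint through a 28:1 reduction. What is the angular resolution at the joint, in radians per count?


counts = 2^12 = 4096
effective counts at joint = 4096 * 28 = 114688
resolution = 2*pi / 114688
= 5.4785e-05 rad/count


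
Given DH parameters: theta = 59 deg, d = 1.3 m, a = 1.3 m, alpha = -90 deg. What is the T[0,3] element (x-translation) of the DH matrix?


T[0,3] = a * cos(theta)
= 1.3 * cos(59 deg)
= 1.3 * 0.515
= 0.6695


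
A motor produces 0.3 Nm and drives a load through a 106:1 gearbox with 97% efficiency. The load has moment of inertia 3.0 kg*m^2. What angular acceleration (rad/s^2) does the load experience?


tau_out = tau_motor * N * eta
= 0.3 * 106 * 0.97 = 30.846 Nm
alpha = tau_out / I = 30.846 / 3.0
= 10.282 rad/s^2


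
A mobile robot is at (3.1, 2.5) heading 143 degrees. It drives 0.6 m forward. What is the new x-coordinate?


x_new = x0 + d*cos(theta)
= 3.1 + 0.6*cos(143)
= 3.1 + -0.4792
= 2.6208


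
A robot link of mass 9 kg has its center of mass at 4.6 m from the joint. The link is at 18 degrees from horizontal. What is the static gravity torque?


tau = m*g*L*cos(angle)
= 9 * 9.81 * 4.6 * cos(18 deg)
= 9 * 9.81 * 4.6 * 0.9511
= 386.2564 Nm


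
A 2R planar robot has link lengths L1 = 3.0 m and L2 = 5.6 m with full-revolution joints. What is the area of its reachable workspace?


r_max = L1 + L2 = 8.6 m
r_min = |L1 - L2| = 2.6 m
Area = pi*(r_max^2 - r_min^2)
= pi*(73.96 - 6.76)
= pi * 67.2
= 211.115 m^2


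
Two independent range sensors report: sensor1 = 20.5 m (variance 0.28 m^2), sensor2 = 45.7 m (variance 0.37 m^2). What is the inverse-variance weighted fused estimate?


w1 = (1/var1) / (1/var1 + 1/var2)
   = 3.5714 / (3.5714 + 2.7027) = 0.5692
w2 = 1 - w1 = 0.4308
fused = w1*s1 + w2*s2 = 11.6692 + 19.6862
= 31.3554 m


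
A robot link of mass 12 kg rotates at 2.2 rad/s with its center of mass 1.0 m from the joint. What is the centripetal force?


F = m * omega^2 * r
= 12 * 2.2^2 * 1.0
= 12 * 4.84 * 1.0
= 58.08 N


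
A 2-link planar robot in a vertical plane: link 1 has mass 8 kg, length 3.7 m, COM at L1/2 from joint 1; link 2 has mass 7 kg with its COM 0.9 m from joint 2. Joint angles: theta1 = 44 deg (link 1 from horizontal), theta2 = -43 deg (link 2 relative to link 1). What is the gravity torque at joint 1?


Horizontal distance from joint 1 to link-1 COM:
  x_c1 = (L1/2)*cos(t1) = 1.85 * 0.7193 = 1.3308 m
Horizontal distance from joint 1 to link-2 COM:
  x_c2 = L1*cos(t1) + Lc2*cos(t1+t2)
       = 3.7*0.7193 + 0.9*0.9998 = 3.5614 m
tau1 = m1*g*x_c1 + m2*g*x_c2
     = 8*9.81*1.3308 + 7*9.81*3.5614
     = 104.4395 + 244.5627
     = 349.0022 Nm


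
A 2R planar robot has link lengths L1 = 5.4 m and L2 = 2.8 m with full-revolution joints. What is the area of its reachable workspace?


r_max = L1 + L2 = 8.2 m
r_min = |L1 - L2| = 2.6 m
Area = pi*(r_max^2 - r_min^2)
= pi*(67.24 - 6.76)
= pi * 60.48
= 190.0035 m^2


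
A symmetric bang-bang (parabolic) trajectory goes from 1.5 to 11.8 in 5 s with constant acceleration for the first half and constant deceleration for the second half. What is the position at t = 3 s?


Symmetric rest-to-rest: each phase covers (pf-p0)/2 in time T/2. 0.5*a*(T/2)^2 = (pf-p0)/2 => a = 4*(pf-p0)/T^2
a = 4*(11.8-1.5)/5^2 = 1.648
t = 3 is in the deceleration phase (t > T/2).
p = pf - 0.5*a*(T-t)^2 = 11.8 - 0.5*1.648*2^2
= 8.504


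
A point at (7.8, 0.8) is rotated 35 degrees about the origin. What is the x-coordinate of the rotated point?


x' = x*cos(theta) - y*sin(theta)
cos(35 deg) = 0.8192, sin(35 deg) = 0.5736
x' = 7.8 * 0.8192 - 0.8 * 0.5736
= 6.3894 - 0.4589
= 5.9305


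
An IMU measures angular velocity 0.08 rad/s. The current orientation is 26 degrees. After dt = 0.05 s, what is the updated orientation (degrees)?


delta_theta = w * dt = 0.08 * 0.05 = 0.004 rad
= 0.2292 deg
theta_new = 26 + 0.2292 = 26.2292 deg


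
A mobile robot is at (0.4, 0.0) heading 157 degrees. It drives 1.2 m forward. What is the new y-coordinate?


y_new = y0 + d*sin(theta)
= 0.0 + 1.2*sin(157)
= 0.0 + 0.4689
= 0.4689


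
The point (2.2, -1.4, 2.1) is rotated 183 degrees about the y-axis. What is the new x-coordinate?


Rotation about y-axis: x' = x*cos(theta) + z*sin(theta)
= 2.2 * -0.9986 + 2.1 * -0.0523
= -2.3069


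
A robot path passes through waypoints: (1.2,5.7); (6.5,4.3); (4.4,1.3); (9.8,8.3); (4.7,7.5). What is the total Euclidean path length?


Segment lengths:
  seg1 = sqrt((5.3)^2 + (-1.4)^2) = 5.4818
  seg2 = sqrt((-2.1)^2 + (-3.0)^2) = 3.662
  seg3 = sqrt((5.4)^2 + (7.0)^2) = 8.8408
  seg4 = sqrt((-5.1)^2 + (-0.8)^2) = 5.1624
Total = 23.1469


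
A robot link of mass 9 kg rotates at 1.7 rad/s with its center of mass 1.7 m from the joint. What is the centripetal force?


F = m * omega^2 * r
= 9 * 1.7^2 * 1.7
= 9 * 2.89 * 1.7
= 44.217 N


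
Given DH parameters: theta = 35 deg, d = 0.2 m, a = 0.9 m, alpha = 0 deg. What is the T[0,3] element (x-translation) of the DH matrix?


T[0,3] = a * cos(theta)
= 0.9 * cos(35 deg)
= 0.9 * 0.8192
= 0.7372


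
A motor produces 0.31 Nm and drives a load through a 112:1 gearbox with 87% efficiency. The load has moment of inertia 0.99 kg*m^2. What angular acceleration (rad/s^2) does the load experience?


tau_out = tau_motor * N * eta
= 0.31 * 112 * 0.87 = 30.2064 Nm
alpha = tau_out / I = 30.2064 / 0.99
= 30.5115 rad/s^2


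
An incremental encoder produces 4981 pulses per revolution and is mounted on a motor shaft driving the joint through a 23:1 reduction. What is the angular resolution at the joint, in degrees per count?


counts per rev = 4981
effective counts at joint = 4981 * 23 = 114563
resolution = 360 / 114563
= 0.0031 deg/count


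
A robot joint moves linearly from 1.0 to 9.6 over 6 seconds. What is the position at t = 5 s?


s = t/T = 5/6 = 0.8333
p(t) = p0 + (pf-p0)*s
= 1.0 + (9.6 - 1.0) * 0.8333
= 8.1667


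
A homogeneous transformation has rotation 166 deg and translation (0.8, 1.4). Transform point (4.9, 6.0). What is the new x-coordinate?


x' = cos(theta)*px - sin(theta)*py + tx
= -0.9703*4.9 - 0.2419*6.0 + 0.8
= -5.406


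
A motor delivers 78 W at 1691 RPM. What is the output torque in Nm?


omega = 1691 * 2*pi/60 = 177.0811 rad/s
tau = P / omega = 78 / 177.0811
= 0.4405 Nm


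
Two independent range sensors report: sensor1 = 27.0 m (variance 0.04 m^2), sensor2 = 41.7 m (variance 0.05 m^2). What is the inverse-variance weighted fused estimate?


w1 = (1/var1) / (1/var1 + 1/var2)
   = 25.0 / (25.0 + 20.0) = 0.5556
w2 = 1 - w1 = 0.4444
fused = w1*s1 + w2*s2 = 15.0 + 18.5333
= 33.5333 m


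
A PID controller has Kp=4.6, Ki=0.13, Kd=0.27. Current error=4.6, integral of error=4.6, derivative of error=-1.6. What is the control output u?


u = Kp*e + Ki*int(e) + Kd*de/dt
= 4.6*4.6 + 0.13*4.6 + 0.27*(-1.6)
= 21.16 + 0.598 + -0.432
= 21.326


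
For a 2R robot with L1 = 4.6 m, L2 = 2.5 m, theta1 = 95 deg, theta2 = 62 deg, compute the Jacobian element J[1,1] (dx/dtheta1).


J[1,1] = -L1*sin(t1) - L2*sin(t1+t2)
= -4.6*sin(95) - 2.5*sin(157)
= -5.5593


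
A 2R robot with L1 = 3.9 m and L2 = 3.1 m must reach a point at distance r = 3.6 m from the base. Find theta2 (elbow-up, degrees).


cos(theta2) = (r^2 - L1^2 - L2^2) / (2*L1*L2)
cos(theta2) = (12.96 - 15.21 - 9.61) / 24.18
cos(theta2) = -0.490488
theta2 = 119.3727 degrees


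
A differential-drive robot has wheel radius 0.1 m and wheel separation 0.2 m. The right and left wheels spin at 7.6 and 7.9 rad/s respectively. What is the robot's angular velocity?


vR = r*wR = 0.1*7.6 = 0.76 m/s
vL = r*wL = 0.1*7.9 = 0.79 m/s
v = (vR+vL)/2 = 0.775 m/s
omega = (vR-vL)/L = -0.15 rad/s
angular velocity = -0.15 rad/s


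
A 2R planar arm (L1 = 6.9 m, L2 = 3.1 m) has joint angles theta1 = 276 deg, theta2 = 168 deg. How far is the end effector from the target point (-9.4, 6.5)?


End effector via forward kinematics:
x = L1*cos(t1) + L2*cos(t1+t2) = 1.0453
y = L1*sin(t1) + L2*sin(t1+t2) = -3.7792
Distance to target:
d = sqrt((-9.4 - 1.0453)^2 + (6.5 - -3.7792)^2)
= sqrt(109.104 + 105.6616)
= 14.6549 m


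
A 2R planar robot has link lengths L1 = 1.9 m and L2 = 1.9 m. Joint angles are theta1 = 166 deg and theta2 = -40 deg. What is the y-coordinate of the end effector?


Convert angles to radians: theta1 = 2.8972, theta2 = -0.6981
y = L1*sin(theta1) + L2*sin(theta1+theta2)
y = 0.4597 + 1.5371
y = 1.9968


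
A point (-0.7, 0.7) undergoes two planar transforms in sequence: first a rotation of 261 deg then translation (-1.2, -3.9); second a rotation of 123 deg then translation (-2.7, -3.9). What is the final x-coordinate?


After transform 1:
x1 = cos(261)*-0.7 - sin(261)*0.7 + -1.2 = -0.3991
y1 = sin(261)*-0.7 + cos(261)*0.7 + -3.9 = -3.3181
After transform 2:
x2 = cos(123)*-0.3991 - sin(123)*-3.3181 + -2.7
= 0.3002


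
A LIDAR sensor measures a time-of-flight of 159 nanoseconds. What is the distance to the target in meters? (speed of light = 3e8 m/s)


tof = 159 ns = 1.59e-07 s
dist = c * tof / 2
= 3e8 * 1.59e-07 / 2
= 23.85 m


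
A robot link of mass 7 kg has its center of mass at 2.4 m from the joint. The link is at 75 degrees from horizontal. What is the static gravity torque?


tau = m*g*L*cos(angle)
= 7 * 9.81 * 2.4 * cos(75 deg)
= 7 * 9.81 * 2.4 * 0.2588
= 42.6554 Nm


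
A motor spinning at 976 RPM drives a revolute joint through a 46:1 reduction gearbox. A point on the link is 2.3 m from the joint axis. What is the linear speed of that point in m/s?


omega_motor = 976 * 2*pi/60 = 102.2065 rad/s
omega_joint = omega_motor / 46 = 2.2219 rad/s
v = omega_joint * r = 2.2219 * 2.3
= 5.1103 m/s


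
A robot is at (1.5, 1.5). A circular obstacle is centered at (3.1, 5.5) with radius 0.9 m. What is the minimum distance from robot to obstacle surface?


center_dist = sqrt((1.5-3.1)^2 + (1.5-5.5)^2)
= sqrt(2.56 + 16.0)
= 4.3081
min_dist = center_dist - radius = 4.3081 - 0.9 = 3.4081 m


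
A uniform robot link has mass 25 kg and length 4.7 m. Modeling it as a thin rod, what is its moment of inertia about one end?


I = (1/3) * m * L^2
= (1/3) * 25 * 4.7^2
= 0.333333 * 25 * 22.09
= 184.0833 kg*m^2


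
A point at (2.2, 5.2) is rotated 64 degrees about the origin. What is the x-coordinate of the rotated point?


x' = x*cos(theta) - y*sin(theta)
cos(64 deg) = 0.4384, sin(64 deg) = 0.8988
x' = 2.2 * 0.4384 - 5.2 * 0.8988
= 0.9644 - 4.6737
= -3.7093


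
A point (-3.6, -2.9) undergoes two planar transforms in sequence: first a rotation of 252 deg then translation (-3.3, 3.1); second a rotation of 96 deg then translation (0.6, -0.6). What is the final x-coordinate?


After transform 1:
x1 = cos(252)*-3.6 - sin(252)*-2.9 + -3.3 = -4.9456
y1 = sin(252)*-3.6 + cos(252)*-2.9 + 3.1 = 7.42
After transform 2:
x2 = cos(96)*-4.9456 - sin(96)*7.42 + 0.6
= -6.2623


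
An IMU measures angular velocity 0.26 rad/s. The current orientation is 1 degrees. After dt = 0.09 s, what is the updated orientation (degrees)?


delta_theta = w * dt = 0.26 * 0.09 = 0.0234 rad
= 1.3407 deg
theta_new = 1 + 1.3407 = 2.3407 deg


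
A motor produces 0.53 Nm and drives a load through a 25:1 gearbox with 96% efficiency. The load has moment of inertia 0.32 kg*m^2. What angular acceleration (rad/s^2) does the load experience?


tau_out = tau_motor * N * eta
= 0.53 * 25 * 0.96 = 12.72 Nm
alpha = tau_out / I = 12.72 / 0.32
= 39.75 rad/s^2


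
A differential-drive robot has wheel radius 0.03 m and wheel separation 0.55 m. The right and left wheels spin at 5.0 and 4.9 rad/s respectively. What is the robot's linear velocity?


vR = r*wR = 0.03*5.0 = 0.15 m/s
vL = r*wL = 0.03*4.9 = 0.147 m/s
v = (vR+vL)/2 = 0.1485 m/s
omega = (vR-vL)/L = 0.0055 rad/s
linear velocity = 0.1485 m/s


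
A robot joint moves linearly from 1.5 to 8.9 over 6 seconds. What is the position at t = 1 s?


s = t/T = 1/6 = 0.1667
p(t) = p0 + (pf-p0)*s
= 1.5 + (8.9 - 1.5) * 0.1667
= 2.7333


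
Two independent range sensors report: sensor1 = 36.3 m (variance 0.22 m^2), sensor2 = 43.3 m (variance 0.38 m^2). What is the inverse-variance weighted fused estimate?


w1 = (1/var1) / (1/var1 + 1/var2)
   = 4.5455 / (4.5455 + 2.6316) = 0.6333
w2 = 1 - w1 = 0.3667
fused = w1*s1 + w2*s2 = 22.99 + 15.8767
= 38.8667 m


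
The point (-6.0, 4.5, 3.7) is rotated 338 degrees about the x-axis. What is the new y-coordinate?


Rotation about x-axis: y' = y*cos(theta) - z*sin(theta)
= 4.5 * 0.9272 - 3.7 * -0.3746
= 5.5584


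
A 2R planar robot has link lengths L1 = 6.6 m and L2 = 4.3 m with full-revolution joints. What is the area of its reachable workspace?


r_max = L1 + L2 = 10.9 m
r_min = |L1 - L2| = 2.3 m
Area = pi*(r_max^2 - r_min^2)
= pi*(118.81 - 5.29)
= pi * 113.52
= 356.6336 m^2


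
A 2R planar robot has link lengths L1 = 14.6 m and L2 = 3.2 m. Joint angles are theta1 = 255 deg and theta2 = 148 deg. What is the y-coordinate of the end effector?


Convert angles to radians: theta1 = 4.4506, theta2 = 2.5831
y = L1*sin(theta1) + L2*sin(theta1+theta2)
y = -14.1025 + 2.1824
y = -11.9201


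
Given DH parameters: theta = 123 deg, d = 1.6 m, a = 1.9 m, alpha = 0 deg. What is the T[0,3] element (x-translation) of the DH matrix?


T[0,3] = a * cos(theta)
= 1.9 * cos(123 deg)
= 1.9 * -0.5446
= -1.0348


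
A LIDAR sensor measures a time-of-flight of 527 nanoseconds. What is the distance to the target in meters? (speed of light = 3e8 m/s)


tof = 527 ns = 5.27e-07 s
dist = c * tof / 2
= 3e8 * 5.27e-07 / 2
= 79.05 m


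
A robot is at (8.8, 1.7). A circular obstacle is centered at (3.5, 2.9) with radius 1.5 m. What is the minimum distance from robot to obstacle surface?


center_dist = sqrt((8.8-3.5)^2 + (1.7-2.9)^2)
= sqrt(28.09 + 1.44)
= 5.4342
min_dist = center_dist - radius = 5.4342 - 1.5 = 3.9342 m


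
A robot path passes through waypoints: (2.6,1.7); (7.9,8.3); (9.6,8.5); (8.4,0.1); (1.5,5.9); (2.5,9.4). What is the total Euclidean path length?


Segment lengths:
  seg1 = sqrt((5.3)^2 + (6.6)^2) = 8.4646
  seg2 = sqrt((1.7)^2 + (0.2)^2) = 1.7117
  seg3 = sqrt((-1.2)^2 + (-8.4)^2) = 8.4853
  seg4 = sqrt((-6.9)^2 + (5.8)^2) = 9.0139
  seg5 = sqrt((1.0)^2 + (3.5)^2) = 3.6401
Total = 31.3156


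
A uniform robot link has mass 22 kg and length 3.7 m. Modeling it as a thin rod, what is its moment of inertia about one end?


I = (1/3) * m * L^2
= (1/3) * 22 * 3.7^2
= 0.333333 * 22 * 13.69
= 100.3933 kg*m^2


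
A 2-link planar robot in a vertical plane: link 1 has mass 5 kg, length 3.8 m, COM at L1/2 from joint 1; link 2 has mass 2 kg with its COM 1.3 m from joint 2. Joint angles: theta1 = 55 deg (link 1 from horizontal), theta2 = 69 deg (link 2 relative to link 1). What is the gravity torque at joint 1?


Horizontal distance from joint 1 to link-1 COM:
  x_c1 = (L1/2)*cos(t1) = 1.9 * 0.5736 = 1.0898 m
Horizontal distance from joint 1 to link-2 COM:
  x_c2 = L1*cos(t1) + Lc2*cos(t1+t2)
       = 3.8*0.5736 + 1.3*-0.5592 = 1.4526 m
tau1 = m1*g*x_c1 + m2*g*x_c2
     = 5*9.81*1.0898 + 2*9.81*1.4526
     = 53.4545 + 28.5008
     = 81.9552 Nm


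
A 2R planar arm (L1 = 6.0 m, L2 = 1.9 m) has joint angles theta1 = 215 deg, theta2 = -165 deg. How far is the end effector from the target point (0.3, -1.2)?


End effector via forward kinematics:
x = L1*cos(t1) + L2*cos(t1+t2) = -3.6936
y = L1*sin(t1) + L2*sin(t1+t2) = -1.986
Distance to target:
d = sqrt((0.3 - -3.6936)^2 + (-1.2 - -1.986)^2)
= sqrt(15.949 + 0.6178)
= 4.0702 m


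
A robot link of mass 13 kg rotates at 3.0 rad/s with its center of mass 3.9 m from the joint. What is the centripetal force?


F = m * omega^2 * r
= 13 * 3.0^2 * 3.9
= 13 * 9.0 * 3.9
= 456.3 N


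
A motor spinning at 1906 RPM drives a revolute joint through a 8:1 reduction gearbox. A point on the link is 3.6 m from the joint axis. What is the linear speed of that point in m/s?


omega_motor = 1906 * 2*pi/60 = 199.5959 rad/s
omega_joint = omega_motor / 8 = 24.9495 rad/s
v = omega_joint * r = 24.9495 * 3.6
= 89.8181 m/s


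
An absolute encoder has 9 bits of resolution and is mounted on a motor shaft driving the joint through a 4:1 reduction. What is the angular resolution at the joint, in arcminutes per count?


counts = 2^9 = 512
effective counts at joint = 512 * 4 = 2048
resolution = 360*60 / 2048
= 10.5469 arcmin/count


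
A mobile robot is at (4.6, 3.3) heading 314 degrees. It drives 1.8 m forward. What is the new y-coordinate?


y_new = y0 + d*sin(theta)
= 3.3 + 1.8*sin(314)
= 3.3 + -1.2948
= 2.0052


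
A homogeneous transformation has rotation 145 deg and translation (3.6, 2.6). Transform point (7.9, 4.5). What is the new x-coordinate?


x' = cos(theta)*px - sin(theta)*py + tx
= -0.8192*7.9 - 0.5736*4.5 + 3.6
= -5.4524


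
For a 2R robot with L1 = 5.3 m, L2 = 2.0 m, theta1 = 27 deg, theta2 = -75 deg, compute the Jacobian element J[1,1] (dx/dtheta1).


J[1,1] = -L1*sin(t1) - L2*sin(t1+t2)
= -5.3*sin(27) - 2.0*sin(-48)
= -0.9199


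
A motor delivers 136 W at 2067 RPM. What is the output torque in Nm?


omega = 2067 * 2*pi/60 = 216.4557 rad/s
tau = P / omega = 136 / 216.4557
= 0.6283 Nm


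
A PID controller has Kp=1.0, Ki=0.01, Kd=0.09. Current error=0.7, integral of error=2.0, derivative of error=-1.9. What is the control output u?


u = Kp*e + Ki*int(e) + Kd*de/dt
= 1.0*0.7 + 0.01*2.0 + 0.09*(-1.9)
= 0.7 + 0.02 + -0.171
= 0.549


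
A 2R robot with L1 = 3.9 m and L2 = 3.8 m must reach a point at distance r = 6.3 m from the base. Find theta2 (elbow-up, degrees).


cos(theta2) = (r^2 - L1^2 - L2^2) / (2*L1*L2)
cos(theta2) = (39.69 - 15.21 - 14.44) / 29.64
cos(theta2) = 0.338731
theta2 = 70.2004 degrees


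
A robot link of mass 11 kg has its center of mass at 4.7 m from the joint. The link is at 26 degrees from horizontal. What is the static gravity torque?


tau = m*g*L*cos(angle)
= 11 * 9.81 * 4.7 * cos(26 deg)
= 11 * 9.81 * 4.7 * 0.8988
= 455.8477 Nm


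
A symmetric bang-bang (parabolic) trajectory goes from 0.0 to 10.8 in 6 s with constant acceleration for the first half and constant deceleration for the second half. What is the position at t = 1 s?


Symmetric rest-to-rest: each phase covers (pf-p0)/2 in time T/2. 0.5*a*(T/2)^2 = (pf-p0)/2 => a = 4*(pf-p0)/T^2
a = 4*(10.8-0.0)/6^2 = 1.2
t = 1 is in the acceleration phase (t <= T/2).
p = p0 + 0.5*a*t^2 = 0.0 + 0.5*1.2*1^2
= 0.6


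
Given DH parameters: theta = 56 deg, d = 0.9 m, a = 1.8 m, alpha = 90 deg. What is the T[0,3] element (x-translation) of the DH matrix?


T[0,3] = a * cos(theta)
= 1.8 * cos(56 deg)
= 1.8 * 0.5592
= 1.0065


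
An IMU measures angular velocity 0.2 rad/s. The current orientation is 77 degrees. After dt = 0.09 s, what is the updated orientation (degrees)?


delta_theta = w * dt = 0.2 * 0.09 = 0.018 rad
= 1.0313 deg
theta_new = 77 + 1.0313 = 78.0313 deg


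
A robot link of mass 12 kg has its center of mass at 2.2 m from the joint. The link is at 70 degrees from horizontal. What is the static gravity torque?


tau = m*g*L*cos(angle)
= 12 * 9.81 * 2.2 * cos(70 deg)
= 12 * 9.81 * 2.2 * 0.342
= 88.5777 Nm


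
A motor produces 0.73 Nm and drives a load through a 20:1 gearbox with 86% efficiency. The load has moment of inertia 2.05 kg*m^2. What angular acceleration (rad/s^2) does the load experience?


tau_out = tau_motor * N * eta
= 0.73 * 20 * 0.86 = 12.556 Nm
alpha = tau_out / I = 12.556 / 2.05
= 6.1249 rad/s^2


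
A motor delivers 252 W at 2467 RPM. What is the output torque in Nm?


omega = 2467 * 2*pi/60 = 258.3436 rad/s
tau = P / omega = 252 / 258.3436
= 0.9754 Nm


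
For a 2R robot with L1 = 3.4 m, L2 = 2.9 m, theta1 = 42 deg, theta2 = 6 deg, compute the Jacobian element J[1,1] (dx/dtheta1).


J[1,1] = -L1*sin(t1) - L2*sin(t1+t2)
= -3.4*sin(42) - 2.9*sin(48)
= -4.4302


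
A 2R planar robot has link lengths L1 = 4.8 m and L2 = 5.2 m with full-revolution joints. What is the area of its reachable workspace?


r_max = L1 + L2 = 10.0 m
r_min = |L1 - L2| = 0.4 m
Area = pi*(r_max^2 - r_min^2)
= pi*(100.0 - 0.16)
= pi * 99.84
= 313.6566 m^2


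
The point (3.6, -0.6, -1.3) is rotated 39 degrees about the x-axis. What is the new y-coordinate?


Rotation about x-axis: y' = y*cos(theta) - z*sin(theta)
= -0.6 * 0.7771 - -1.3 * 0.6293
= 0.3518


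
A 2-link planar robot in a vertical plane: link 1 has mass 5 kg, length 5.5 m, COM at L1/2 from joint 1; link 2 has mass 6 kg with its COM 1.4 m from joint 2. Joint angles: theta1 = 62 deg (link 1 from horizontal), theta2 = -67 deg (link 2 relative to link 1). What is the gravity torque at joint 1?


Horizontal distance from joint 1 to link-1 COM:
  x_c1 = (L1/2)*cos(t1) = 2.75 * 0.4695 = 1.291 m
Horizontal distance from joint 1 to link-2 COM:
  x_c2 = L1*cos(t1) + Lc2*cos(t1+t2)
       = 5.5*0.4695 + 1.4*0.9962 = 3.9768 m
tau1 = m1*g*x_c1 + m2*g*x_c2
     = 5*9.81*1.291 + 6*9.81*3.9768
     = 63.3258 + 234.0725
     = 297.3983 Nm


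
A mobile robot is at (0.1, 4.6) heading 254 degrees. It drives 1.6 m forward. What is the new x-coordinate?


x_new = x0 + d*cos(theta)
= 0.1 + 1.6*cos(254)
= 0.1 + -0.441
= -0.341


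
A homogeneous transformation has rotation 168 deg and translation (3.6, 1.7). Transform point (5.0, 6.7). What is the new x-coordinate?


x' = cos(theta)*px - sin(theta)*py + tx
= -0.9781*5.0 - 0.2079*6.7 + 3.6
= -2.6837


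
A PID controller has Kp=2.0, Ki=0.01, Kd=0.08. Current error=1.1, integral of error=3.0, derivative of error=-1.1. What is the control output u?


u = Kp*e + Ki*int(e) + Kd*de/dt
= 2.0*1.1 + 0.01*3.0 + 0.08*(-1.1)
= 2.2 + 0.03 + -0.088
= 2.142


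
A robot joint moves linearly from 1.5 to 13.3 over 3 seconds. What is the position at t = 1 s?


s = t/T = 1/3 = 0.3333
p(t) = p0 + (pf-p0)*s
= 1.5 + (13.3 - 1.5) * 0.3333
= 5.4333


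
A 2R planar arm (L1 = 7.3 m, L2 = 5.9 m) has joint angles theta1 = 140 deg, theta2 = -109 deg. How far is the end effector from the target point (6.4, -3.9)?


End effector via forward kinematics:
x = L1*cos(t1) + L2*cos(t1+t2) = -0.5348
y = L1*sin(t1) + L2*sin(t1+t2) = 7.7311
Distance to target:
d = sqrt((6.4 - -0.5348)^2 + (-3.9 - 7.7311)^2)
= sqrt(48.092 + 135.2819)
= 13.5416 m


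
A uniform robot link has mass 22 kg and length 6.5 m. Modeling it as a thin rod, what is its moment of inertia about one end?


I = (1/3) * m * L^2
= (1/3) * 22 * 6.5^2
= 0.333333 * 22 * 42.25
= 309.8333 kg*m^2


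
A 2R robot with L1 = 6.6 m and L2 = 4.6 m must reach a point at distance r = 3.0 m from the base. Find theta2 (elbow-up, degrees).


cos(theta2) = (r^2 - L1^2 - L2^2) / (2*L1*L2)
cos(theta2) = (9.0 - 43.56 - 21.16) / 60.72
cos(theta2) = -0.917655
theta2 = 156.5856 degrees


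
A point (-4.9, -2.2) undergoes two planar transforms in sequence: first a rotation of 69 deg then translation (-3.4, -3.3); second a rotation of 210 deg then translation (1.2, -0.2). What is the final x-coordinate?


After transform 1:
x1 = cos(69)*-4.9 - sin(69)*-2.2 + -3.4 = -3.1021
y1 = sin(69)*-4.9 + cos(69)*-2.2 + -3.3 = -8.663
After transform 2:
x2 = cos(210)*-3.1021 - sin(210)*-8.663 + 1.2
= -0.445


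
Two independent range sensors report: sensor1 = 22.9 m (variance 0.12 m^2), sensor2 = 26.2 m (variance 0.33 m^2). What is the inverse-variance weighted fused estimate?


w1 = (1/var1) / (1/var1 + 1/var2)
   = 8.3333 / (8.3333 + 3.0303) = 0.7333
w2 = 1 - w1 = 0.2667
fused = w1*s1 + w2*s2 = 16.7933 + 6.9867
= 23.78 m


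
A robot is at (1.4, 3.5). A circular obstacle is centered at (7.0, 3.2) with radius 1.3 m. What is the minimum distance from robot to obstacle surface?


center_dist = sqrt((1.4-7.0)^2 + (3.5-3.2)^2)
= sqrt(31.36 + 0.09)
= 5.608
min_dist = center_dist - radius = 5.608 - 1.3 = 4.308 m


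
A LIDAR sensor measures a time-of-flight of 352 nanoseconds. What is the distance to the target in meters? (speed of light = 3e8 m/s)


tof = 352 ns = 3.52e-07 s
dist = c * tof / 2
= 3e8 * 3.52e-07 / 2
= 52.8 m
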